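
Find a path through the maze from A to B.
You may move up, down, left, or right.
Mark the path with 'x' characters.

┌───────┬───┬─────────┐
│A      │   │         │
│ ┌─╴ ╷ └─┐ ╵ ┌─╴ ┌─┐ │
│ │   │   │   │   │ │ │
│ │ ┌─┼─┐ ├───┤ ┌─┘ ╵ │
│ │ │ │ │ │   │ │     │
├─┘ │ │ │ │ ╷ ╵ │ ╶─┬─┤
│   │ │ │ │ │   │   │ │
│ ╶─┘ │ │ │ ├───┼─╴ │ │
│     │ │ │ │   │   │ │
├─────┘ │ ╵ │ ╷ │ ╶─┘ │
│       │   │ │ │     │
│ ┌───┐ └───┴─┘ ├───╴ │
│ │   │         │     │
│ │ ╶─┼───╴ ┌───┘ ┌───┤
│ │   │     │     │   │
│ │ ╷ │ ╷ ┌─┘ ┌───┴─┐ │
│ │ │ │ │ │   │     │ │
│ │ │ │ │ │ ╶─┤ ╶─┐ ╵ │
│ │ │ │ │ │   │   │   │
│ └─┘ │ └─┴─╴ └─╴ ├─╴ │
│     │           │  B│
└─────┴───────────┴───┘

Finding the shortest path through the maze:
Path length: 54 steps
Directions: right → right → right → down → right → down → down → down → down → right → up → up → up → right → down → right → up → up → right → up → right → right → down → down → left → left → down → right → down → left → down → right → right → down → left → left → down → left → left → down → left → down → right → down → right → right → up → left → up → right → right → down → right → down

Solution:

┌───────┬───┬─────────┐
│A x x x│   │    x x x│
│ ┌─╴ ╷ └─┐ ╵ ┌─╴ ┌─┐ │
│ │   │x x│   │x x│ │x│
│ │ ┌─┼─┐ ├───┤ ┌─┘ ╵ │
│ │ │ │ │x│x x│x│x x x│
├─┘ │ │ │ │ ╷ ╵ │ ╶─┬─┤
│   │ │ │x│x│x x│x x│ │
│ ╶─┘ │ │ │ ├───┼─╴ │ │
│     │ │x│x│   │x x│ │
├─────┘ │ ╵ │ ╷ │ ╶─┘ │
│       │x x│ │ │x x x│
│ ┌───┐ └───┴─┘ ├───╴ │
│ │   │         │x x x│
│ │ ╶─┼───╴ ┌───┘ ┌───┤
│ │   │     │x x x│   │
│ │ ╷ │ ╷ ┌─┘ ┌───┴─┐ │
│ │ │ │ │ │x x│x x x│ │
│ │ │ │ │ │ ╶─┤ ╶─┐ ╵ │
│ │ │ │ │ │x x│x x│x x│
│ └─┘ │ └─┴─╴ └─╴ ├─╴ │
│     │      x x x│  B│
└─────┴───────────┴───┘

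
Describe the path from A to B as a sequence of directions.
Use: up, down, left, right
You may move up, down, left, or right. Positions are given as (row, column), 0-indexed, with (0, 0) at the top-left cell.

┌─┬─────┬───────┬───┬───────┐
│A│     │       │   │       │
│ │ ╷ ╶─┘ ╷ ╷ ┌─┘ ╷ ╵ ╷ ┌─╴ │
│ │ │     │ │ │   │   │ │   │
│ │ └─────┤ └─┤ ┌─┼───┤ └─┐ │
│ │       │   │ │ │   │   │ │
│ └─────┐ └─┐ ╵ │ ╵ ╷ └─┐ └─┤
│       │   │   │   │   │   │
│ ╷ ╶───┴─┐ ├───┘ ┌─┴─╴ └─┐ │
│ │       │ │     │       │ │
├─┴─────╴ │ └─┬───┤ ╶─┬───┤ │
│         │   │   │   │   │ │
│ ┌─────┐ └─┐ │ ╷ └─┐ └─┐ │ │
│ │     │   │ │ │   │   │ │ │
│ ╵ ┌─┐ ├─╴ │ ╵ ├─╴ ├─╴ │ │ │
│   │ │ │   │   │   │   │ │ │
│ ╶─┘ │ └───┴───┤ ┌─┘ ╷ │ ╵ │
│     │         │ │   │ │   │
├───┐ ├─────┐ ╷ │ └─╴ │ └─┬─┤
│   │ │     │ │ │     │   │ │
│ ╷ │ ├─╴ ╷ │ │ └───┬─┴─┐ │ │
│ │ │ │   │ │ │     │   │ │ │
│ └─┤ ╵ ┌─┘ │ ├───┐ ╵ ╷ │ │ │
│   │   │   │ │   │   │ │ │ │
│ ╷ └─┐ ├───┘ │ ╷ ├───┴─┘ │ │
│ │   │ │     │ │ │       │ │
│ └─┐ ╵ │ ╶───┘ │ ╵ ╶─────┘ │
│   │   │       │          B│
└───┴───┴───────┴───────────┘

Finding the path and converting it to directions:
Path through cells: (0,0) → (1,0) → (2,0) → (3,0) → (3,1) → (4,1) → (4,2) → (4,3) → (4,4) → (5,4) → (5,3) → (5,2) → (5,1) → (5,0) → (6,0) → (7,0) → (7,1) → (6,1) → (6,2) → (6,3) → (7,3) → (8,3) → (8,4) → (8,5) → (8,6) → (9,6) → (10,6) → (11,6) → (12,6) → (12,5) → (12,4) → (13,4) → (13,5) → (13,6) → (13,7) → (12,7) → (11,7) → (11,8) → (12,8) → (13,8) → (13,9) → (13,10) → (13,11) → (13,12) → (13,13)
Directions: down, down, down, right, down, right, right, right, down, left, left, left, left, down, down, right, up, right, right, down, down, right, right, right, down, down, down, down, left, left, down, right, right, right, up, up, right, down, down, right, right, right, right, right

Solution:

┌─┬─────┬───────┬───┬───────┐
│A│     │       │   │       │
│ │ ╷ ╶─┘ ╷ ╷ ┌─┘ ╷ ╵ ╷ ┌─╴ │
│↓│ │     │ │ │   │   │ │   │
│ │ └─────┤ └─┤ ┌─┼───┤ └─┐ │
│↓│       │   │ │ │   │   │ │
│ └─────┐ └─┐ ╵ │ ╵ ╷ └─┐ └─┤
│↳ ↓    │   │   │   │   │   │
│ ╷ ╶───┴─┐ ├───┘ ┌─┴─╴ └─┐ │
│ │↳ → → ↓│ │     │       │ │
├─┴─────╴ │ └─┬───┤ ╶─┬───┤ │
│↓ ← ← ← ↲│   │   │   │   │ │
│ ┌─────┐ └─┐ │ ╷ └─┐ └─┐ │ │
│↓│↱ → ↓│   │ │ │   │   │ │ │
│ ╵ ┌─┐ ├─╴ │ ╵ ├─╴ ├─╴ │ │ │
│↳ ↑│ │↓│   │   │   │   │ │ │
│ ╶─┘ │ └───┴───┤ ┌─┘ ╷ │ ╵ │
│     │↳ → → ↓  │ │   │ │   │
├───┐ ├─────┐ ╷ │ └─╴ │ └─┬─┤
│   │ │     │↓│ │     │   │ │
│ ╷ │ ├─╴ ╷ │ │ └───┬─┴─┐ │ │
│ │ │ │   │ │↓│     │   │ │ │
│ └─┤ ╵ ┌─┘ │ ├───┐ ╵ ╷ │ │ │
│   │   │   │↓│↱ ↓│   │ │ │ │
│ ╷ └─┐ ├───┘ │ ╷ ├───┴─┘ │ │
│ │   │ │↓ ← ↲│↑│↓│       │ │
│ └─┐ ╵ │ ╶───┘ │ ╵ ╶─────┘ │
│   │   │↳ → → ↑│↳ → → → → B│
└───┴───┴───────┴───────────┘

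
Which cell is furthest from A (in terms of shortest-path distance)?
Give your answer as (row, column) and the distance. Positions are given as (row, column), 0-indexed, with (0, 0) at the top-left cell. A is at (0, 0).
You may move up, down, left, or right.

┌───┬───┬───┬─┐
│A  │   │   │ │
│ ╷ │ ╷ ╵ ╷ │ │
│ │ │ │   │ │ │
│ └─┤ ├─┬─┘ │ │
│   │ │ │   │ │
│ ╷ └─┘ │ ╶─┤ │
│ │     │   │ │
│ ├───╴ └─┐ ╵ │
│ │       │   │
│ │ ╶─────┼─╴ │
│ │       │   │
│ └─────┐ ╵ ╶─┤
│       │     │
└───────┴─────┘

Computing BFS distances from A to all cells:
Furthest cell: (2, 2)
Distance: 32 steps

Path from A to the furthest cell:

┌───┬───┬───┬─┐
│A  │↓ ↰│↓ ↰│ │
│ ╷ │ ╷ ╵ ╷ │ │
│↓│ │↓│↑ ↲│↑│ │
│ └─┤ ├─┬─┘ │ │
│↳ ↓│B│ │↱ ↑│ │
│ ╷ └─┘ │ ╶─┤ │
│ │↳ → ↓│↑ ↰│ │
│ ├───╴ └─┐ ╵ │
│ │↓ ← ↲  │↑ ↰│
│ │ ╶─────┼─╴ │
│ │↳ → → ↓│↱ ↑│
│ └─────┐ ╵ ╶─┤
│       │↳ ↑  │
└───────┴─────┘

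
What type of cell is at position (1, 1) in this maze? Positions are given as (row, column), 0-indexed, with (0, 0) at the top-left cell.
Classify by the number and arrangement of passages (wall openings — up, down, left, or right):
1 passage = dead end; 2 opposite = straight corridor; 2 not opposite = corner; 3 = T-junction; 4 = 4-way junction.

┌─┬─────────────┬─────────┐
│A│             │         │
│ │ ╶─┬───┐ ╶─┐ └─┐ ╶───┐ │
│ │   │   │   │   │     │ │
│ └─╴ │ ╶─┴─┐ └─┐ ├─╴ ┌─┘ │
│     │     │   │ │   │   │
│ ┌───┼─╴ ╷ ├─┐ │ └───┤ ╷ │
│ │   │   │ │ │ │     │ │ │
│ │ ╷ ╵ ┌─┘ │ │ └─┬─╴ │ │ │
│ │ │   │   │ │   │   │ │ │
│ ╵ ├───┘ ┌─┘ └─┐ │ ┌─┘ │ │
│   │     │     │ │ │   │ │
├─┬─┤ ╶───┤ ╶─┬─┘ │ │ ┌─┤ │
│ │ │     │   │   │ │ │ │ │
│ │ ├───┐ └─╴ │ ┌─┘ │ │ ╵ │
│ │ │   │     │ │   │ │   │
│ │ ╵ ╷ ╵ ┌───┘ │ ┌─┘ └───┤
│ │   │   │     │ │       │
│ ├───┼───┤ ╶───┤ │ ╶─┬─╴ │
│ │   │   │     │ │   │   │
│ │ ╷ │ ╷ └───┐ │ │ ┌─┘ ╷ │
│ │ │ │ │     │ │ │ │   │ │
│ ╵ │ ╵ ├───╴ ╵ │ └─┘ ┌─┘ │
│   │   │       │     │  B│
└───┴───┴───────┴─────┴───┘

Checking cell at (1, 1):
Number of passages: 2
Cell type: corner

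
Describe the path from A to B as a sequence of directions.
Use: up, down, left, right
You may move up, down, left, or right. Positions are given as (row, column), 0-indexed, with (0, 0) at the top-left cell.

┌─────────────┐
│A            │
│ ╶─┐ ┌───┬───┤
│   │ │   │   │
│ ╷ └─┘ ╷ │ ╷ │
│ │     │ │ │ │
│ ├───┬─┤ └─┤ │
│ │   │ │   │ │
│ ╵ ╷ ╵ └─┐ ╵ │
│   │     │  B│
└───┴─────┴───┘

Finding the path and converting it to directions:
Path through cells: (0,0) → (1,0) → (1,1) → (2,1) → (2,2) → (2,3) → (1,3) → (1,4) → (2,4) → (3,4) → (3,5) → (4,5) → (4,6)
Directions: down, right, down, right, right, up, right, down, down, right, down, right

Solution:

┌─────────────┐
│A            │
│ ╶─┐ ┌───┬───┤
│↳ ↓│ │↱ ↓│   │
│ ╷ └─┘ ╷ │ ╷ │
│ │↳ → ↑│↓│ │ │
│ ├───┬─┤ └─┤ │
│ │   │ │↳ ↓│ │
│ ╵ ╷ ╵ └─┐ ╵ │
│   │     │↳ B│
└───┴─────┴───┘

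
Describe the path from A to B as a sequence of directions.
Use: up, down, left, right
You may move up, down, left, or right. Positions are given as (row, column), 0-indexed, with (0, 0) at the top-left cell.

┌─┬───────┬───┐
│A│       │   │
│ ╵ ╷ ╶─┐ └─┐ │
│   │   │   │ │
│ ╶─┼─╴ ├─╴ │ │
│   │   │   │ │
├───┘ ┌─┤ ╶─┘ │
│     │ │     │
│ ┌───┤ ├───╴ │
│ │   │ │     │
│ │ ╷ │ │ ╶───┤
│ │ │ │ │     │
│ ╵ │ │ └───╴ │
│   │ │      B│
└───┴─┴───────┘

Finding the path and converting it to directions:
Path through cells: (0,0) → (1,0) → (1,1) → (0,1) → (0,2) → (0,3) → (0,4) → (1,4) → (1,5) → (2,5) → (2,4) → (3,4) → (3,5) → (3,6) → (4,6) → (4,5) → (4,4) → (5,4) → (5,5) → (5,6) → (6,6)
Directions: down, right, up, right, right, right, down, right, down, left, down, right, right, down, left, left, down, right, right, down

Solution:

┌─┬───────┬───┐
│A│↱ → → ↓│   │
│ ╵ ╷ ╶─┐ └─┐ │
│↳ ↑│   │↳ ↓│ │
│ ╶─┼─╴ ├─╴ │ │
│   │   │↓ ↲│ │
├───┘ ┌─┤ ╶─┘ │
│     │ │↳ → ↓│
│ ┌───┤ ├───╴ │
│ │   │ │↓ ← ↲│
│ │ ╷ │ │ ╶───┤
│ │ │ │ │↳ → ↓│
│ ╵ │ │ └───╴ │
│   │ │      B│
└───┴─┴───────┘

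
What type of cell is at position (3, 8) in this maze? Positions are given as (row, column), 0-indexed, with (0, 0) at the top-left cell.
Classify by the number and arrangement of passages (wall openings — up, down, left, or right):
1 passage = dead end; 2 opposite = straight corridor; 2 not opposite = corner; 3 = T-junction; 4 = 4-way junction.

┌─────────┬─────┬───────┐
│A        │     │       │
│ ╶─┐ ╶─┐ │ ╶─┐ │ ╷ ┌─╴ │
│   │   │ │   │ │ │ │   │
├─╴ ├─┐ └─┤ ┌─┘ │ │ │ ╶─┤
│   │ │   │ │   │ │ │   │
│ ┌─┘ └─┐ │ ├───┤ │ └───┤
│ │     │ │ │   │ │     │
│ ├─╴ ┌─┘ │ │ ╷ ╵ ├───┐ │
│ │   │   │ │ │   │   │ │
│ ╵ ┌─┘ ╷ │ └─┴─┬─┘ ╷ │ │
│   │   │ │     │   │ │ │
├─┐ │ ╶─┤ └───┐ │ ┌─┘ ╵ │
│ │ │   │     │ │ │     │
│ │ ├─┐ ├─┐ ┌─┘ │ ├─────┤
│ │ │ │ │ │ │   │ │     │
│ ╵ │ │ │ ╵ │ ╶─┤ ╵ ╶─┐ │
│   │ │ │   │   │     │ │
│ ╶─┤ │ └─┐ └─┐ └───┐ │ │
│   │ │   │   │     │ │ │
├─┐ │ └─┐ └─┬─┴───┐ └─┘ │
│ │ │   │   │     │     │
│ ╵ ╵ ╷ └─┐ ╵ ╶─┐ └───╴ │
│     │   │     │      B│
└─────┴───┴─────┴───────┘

Checking cell at (3, 8):
Number of passages: 2
Cell type: straight corridor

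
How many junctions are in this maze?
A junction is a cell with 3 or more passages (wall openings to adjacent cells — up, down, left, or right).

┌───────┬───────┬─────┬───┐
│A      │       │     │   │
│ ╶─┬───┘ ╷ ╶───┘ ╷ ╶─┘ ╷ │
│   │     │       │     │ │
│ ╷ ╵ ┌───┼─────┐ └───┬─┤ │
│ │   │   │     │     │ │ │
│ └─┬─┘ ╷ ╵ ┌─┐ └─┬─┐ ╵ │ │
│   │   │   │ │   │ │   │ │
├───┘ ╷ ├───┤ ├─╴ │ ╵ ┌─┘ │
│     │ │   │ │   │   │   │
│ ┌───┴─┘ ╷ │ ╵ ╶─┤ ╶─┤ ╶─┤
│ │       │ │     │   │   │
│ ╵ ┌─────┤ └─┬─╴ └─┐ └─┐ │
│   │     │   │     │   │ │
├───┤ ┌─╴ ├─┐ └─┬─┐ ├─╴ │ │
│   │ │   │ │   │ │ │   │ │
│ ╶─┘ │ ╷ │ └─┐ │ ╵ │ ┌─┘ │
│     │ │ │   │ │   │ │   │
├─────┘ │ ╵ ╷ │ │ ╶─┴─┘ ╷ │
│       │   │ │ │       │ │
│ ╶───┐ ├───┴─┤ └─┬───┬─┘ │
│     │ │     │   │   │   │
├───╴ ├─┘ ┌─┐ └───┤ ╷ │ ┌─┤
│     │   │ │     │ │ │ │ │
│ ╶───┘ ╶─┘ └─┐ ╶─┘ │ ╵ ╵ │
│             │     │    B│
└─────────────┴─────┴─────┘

Checking each cell for number of passages:

Junctions found (3+ passages):
  (0, 5): 3 passages
  (0, 9): 3 passages
  (1, 0): 3 passages
  (1, 8): 3 passages
  (3, 3): 3 passages
  (3, 10): 3 passages
  (4, 9): 3 passages
  (5, 7): 3 passages
  (6, 8): 3 passages
  (7, 4): 3 passages
  (8, 5): 3 passages
  (8, 8): 3 passages
  (8, 12): 3 passages
  (9, 3): 3 passages
  (11, 7): 3 passages
  (12, 3): 3 passages
  (12, 5): 3 passages
  (12, 11): 3 passages
Total junctions: 18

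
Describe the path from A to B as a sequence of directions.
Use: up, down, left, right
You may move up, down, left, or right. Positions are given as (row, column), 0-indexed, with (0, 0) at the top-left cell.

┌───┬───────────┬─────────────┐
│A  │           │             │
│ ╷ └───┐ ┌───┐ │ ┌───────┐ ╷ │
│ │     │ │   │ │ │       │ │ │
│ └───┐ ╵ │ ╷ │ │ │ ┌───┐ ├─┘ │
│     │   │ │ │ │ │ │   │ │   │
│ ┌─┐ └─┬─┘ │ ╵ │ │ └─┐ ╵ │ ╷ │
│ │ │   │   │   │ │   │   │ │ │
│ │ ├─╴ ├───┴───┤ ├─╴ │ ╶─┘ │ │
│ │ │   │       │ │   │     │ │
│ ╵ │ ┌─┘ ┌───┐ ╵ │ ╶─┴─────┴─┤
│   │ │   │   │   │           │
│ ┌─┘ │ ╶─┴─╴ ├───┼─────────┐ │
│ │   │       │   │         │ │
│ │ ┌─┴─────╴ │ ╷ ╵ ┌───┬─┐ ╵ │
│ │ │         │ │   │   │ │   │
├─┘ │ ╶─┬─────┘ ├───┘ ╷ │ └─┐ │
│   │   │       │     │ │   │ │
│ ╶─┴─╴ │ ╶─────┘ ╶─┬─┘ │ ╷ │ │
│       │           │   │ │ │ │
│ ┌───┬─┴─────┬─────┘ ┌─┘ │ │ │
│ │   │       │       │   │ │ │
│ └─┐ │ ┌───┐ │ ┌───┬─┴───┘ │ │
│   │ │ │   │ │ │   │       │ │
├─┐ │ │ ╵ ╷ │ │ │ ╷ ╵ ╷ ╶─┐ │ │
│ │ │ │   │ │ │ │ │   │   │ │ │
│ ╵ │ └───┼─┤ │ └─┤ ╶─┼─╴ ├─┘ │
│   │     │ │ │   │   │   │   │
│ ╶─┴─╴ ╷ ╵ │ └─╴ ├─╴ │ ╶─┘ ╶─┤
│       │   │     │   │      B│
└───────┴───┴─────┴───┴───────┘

Finding the path and converting it to directions:
Path through cells: (0,0) → (1,0) → (2,0) → (2,1) → (2,2) → (3,2) → (3,3) → (4,3) → (4,2) → (5,2) → (6,2) → (6,1) → (7,1) → (8,1) → (8,0) → (9,0) → (9,1) → (9,2) → (9,3) → (8,3) → (8,2) → (7,2) → (7,3) → (7,4) → (7,5) → (7,6) → (6,6) → (6,5) → (6,4) → (6,3) → (5,3) → (5,4) → (4,4) → (4,5) → (4,6) → (4,7) → (5,7) → (5,8) → (4,8) → (3,8) → (2,8) → (1,8) → (0,8) → (0,9) → (0,10) → (0,11) → (0,12) → (0,13) → (0,14) → (1,14) → (2,14) → (2,13) → (3,13) → (4,13) → (4,12) → (4,11) → (3,11) → (3,12) → (2,12) → (1,12) → (1,11) → (1,10) → (1,9) → (2,9) → (3,9) → (3,10) → (4,10) → (4,9) → (5,9) → (5,10) → (5,11) → (5,12) → (5,13) → (5,14) → (6,14) → (7,14) → (8,14) → (9,14) → (10,14) → (11,14) → (12,14) → (13,14) → (13,13) → (14,13) → (14,14)
Directions: down, down, right, right, down, right, down, left, down, down, left, down, down, left, down, right, right, right, up, left, up, right, right, right, right, up, left, left, left, up, right, up, right, right, right, down, right, up, up, up, up, up, right, right, right, right, right, right, down, down, left, down, down, left, left, up, right, up, up, left, left, left, down, down, right, down, left, down, right, right, right, right, right, down, down, down, down, down, down, down, down, left, down, right

Solution:

┌───┬───────────┬─────────────┐
│A  │           │↱ → → → → → ↓│
│ ╷ └───┐ ┌───┐ │ ┌───────┐ ╷ │
│↓│     │ │   │ │↑│↓ ← ← ↰│ │↓│
│ └───┐ ╵ │ ╷ │ │ │ ┌───┐ ├─┘ │
│↳ → ↓│   │ │ │ │↑│↓│   │↑│↓ ↲│
│ ┌─┐ └─┬─┘ │ ╵ │ │ └─┐ ╵ │ ╷ │
│ │ │↳ ↓│   │   │↑│↳ ↓│↱ ↑│↓│ │
│ │ ├─╴ ├───┴───┤ ├─╴ │ ╶─┘ │ │
│ │ │↓ ↲│↱ → → ↓│↑│↓ ↲│↑ ← ↲│ │
│ ╵ │ ┌─┘ ┌───┐ ╵ │ ╶─┴─────┴─┤
│   │↓│↱ ↑│   │↳ ↑│↳ → → → → ↓│
│ ┌─┘ │ ╶─┴─╴ ├───┼─────────┐ │
│ │↓ ↲│↑ ← ← ↰│   │         │↓│
│ │ ┌─┴─────╴ │ ╷ ╵ ┌───┬─┐ ╵ │
│ │↓│↱ → → → ↑│ │   │   │ │  ↓│
├─┘ │ ╶─┬─────┘ ├───┘ ╷ │ └─┐ │
│↓ ↲│↑ ↰│       │     │ │   │↓│
│ ╶─┴─╴ │ ╶─────┘ ╶─┬─┘ │ ╷ │ │
│↳ → → ↑│           │   │ │ │↓│
│ ┌───┬─┴─────┬─────┘ ┌─┘ │ │ │
│ │   │       │       │   │ │↓│
│ └─┐ │ ┌───┐ │ ┌───┬─┴───┘ │ │
│   │ │ │   │ │ │   │       │↓│
├─┐ │ │ ╵ ╷ │ │ │ ╷ ╵ ╷ ╶─┐ │ │
│ │ │ │   │ │ │ │ │   │   │ │↓│
│ ╵ │ └───┼─┤ │ └─┤ ╶─┼─╴ ├─┘ │
│   │     │ │ │   │   │   │↓ ↲│
│ ╶─┴─╴ ╷ ╵ │ └─╴ ├─╴ │ ╶─┘ ╶─┤
│       │   │     │   │    ↳ B│
└───────┴───┴─────┴───┴───────┘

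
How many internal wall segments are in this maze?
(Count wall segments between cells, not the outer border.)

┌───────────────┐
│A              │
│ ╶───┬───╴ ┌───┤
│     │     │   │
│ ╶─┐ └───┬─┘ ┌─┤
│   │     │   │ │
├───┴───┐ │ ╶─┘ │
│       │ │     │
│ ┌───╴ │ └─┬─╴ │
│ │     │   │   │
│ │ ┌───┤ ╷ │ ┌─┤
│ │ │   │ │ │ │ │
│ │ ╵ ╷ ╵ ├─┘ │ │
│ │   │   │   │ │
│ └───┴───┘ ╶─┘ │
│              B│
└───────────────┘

Counting internal wall segments:
Total internal walls: 49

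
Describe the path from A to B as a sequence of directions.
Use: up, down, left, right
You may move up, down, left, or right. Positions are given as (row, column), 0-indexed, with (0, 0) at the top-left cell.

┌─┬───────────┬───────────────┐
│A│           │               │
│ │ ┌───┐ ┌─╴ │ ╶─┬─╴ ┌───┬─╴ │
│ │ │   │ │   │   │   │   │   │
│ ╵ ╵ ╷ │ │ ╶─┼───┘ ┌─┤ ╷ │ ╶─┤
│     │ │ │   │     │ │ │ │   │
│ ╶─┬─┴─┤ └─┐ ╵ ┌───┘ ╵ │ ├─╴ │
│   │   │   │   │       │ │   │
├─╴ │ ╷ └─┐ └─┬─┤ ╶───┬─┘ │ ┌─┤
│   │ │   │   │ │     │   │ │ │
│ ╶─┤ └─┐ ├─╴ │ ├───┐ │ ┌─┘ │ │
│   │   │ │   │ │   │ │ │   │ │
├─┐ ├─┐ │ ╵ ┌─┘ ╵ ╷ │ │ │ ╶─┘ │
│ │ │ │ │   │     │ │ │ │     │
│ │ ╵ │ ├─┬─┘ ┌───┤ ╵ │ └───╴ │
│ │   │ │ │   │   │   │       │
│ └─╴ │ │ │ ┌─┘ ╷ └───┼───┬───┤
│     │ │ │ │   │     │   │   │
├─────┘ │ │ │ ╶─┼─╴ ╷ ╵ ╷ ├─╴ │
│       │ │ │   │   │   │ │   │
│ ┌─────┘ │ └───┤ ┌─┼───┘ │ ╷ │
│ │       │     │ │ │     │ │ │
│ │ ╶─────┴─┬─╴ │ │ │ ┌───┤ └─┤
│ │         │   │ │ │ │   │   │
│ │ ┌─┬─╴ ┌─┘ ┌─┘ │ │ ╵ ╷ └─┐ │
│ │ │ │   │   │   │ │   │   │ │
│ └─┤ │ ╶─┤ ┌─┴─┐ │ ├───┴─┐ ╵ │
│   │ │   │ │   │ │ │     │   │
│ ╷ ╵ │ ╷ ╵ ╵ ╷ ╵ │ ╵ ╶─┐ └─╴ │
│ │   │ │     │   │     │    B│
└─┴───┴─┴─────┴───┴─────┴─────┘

Finding the path and converting it to directions:
Path through cells: (0,0) → (1,0) → (2,0) → (2,1) → (1,1) → (0,1) → (0,2) → (0,3) → (0,4) → (0,5) → (0,6) → (1,6) → (1,5) → (2,5) → (2,6) → (3,6) → (3,7) → (2,7) → (2,8) → (2,9) → (1,9) → (1,10) → (0,10) → (0,11) → (0,12) → (0,13) → (0,14) → (1,14) → (1,13) → (2,13) → (2,14) → (3,14) → (3,13) → (4,13) → (5,13) → (5,12) → (6,12) → (6,13) → (6,14) → (7,14) → (7,13) → (7,12) → (7,11) → (6,11) → (5,11) → (4,11) → (4,12) → (3,12) → (2,12) → (1,12) → (1,11) → (2,11) → (3,11) → (3,10) → (3,9) → (3,8) → (4,8) → (4,9) → (4,10) → (5,10) → (6,10) → (7,10) → (7,9) → (6,9) → (5,9) → (5,8) → (6,8) → (6,7) → (6,6) → (7,6) → (7,5) → (8,5) → (9,5) → (10,5) → (10,6) → (10,7) → (11,7) → (11,6) → (12,6) → (12,5) → (13,5) → (14,5) → (14,6) → (13,6) → (13,7) → (14,7) → (14,8) → (13,8) → (12,8) → (11,8) → (10,8) → (9,8) → (9,9) → (8,9) → (8,10) → (9,10) → (9,11) → (8,11) → (8,12) → (9,12) → (10,12) → (10,11) → (10,10) → (11,10) → (12,10) → (12,11) → (11,11) → (11,12) → (12,12) → (12,13) → (13,13) → (13,14) → (14,14)
Directions: down, down, right, up, up, right, right, right, right, right, down, left, down, right, down, right, up, right, right, up, right, up, right, right, right, right, down, left, down, right, down, left, down, down, left, down, right, right, down, left, left, left, up, up, up, right, up, up, up, left, down, down, left, left, left, down, right, right, down, down, down, left, up, up, left, down, left, left, down, left, down, down, down, right, right, down, left, down, left, down, down, right, up, right, down, right, up, up, up, up, up, right, up, right, down, right, up, right, down, down, left, left, down, down, right, up, right, down, right, down, right, down

Solution:

┌─┬───────────┬───────────────┐
│A│↱ → → → → ↓│      ↱ → → → ↓│
│ │ ┌───┐ ┌─╴ │ ╶─┬─╴ ┌───┬─╴ │
│↓│↑│   │ │↓ ↲│   │↱ ↑│↓ ↰│↓ ↲│
│ ╵ ╵ ╷ │ │ ╶─┼───┘ ┌─┤ ╷ │ ╶─┤
│↳ ↑  │ │ │↳ ↓│↱ → ↑│ │↓│↑│↳ ↓│
│ ╶─┬─┴─┤ └─┐ ╵ ┌───┘ ╵ │ ├─╴ │
│   │   │   │↳ ↑│↓ ← ← ↲│↑│↓ ↲│
├─╴ │ ╷ └─┐ └─┬─┤ ╶───┬─┘ │ ┌─┤
│   │ │   │   │ │↳ → ↓│↱ ↑│↓│ │
│ ╶─┤ └─┐ ├─╴ │ ├───┐ │ ┌─┘ │ │
│   │   │ │   │ │↓ ↰│↓│↑│↓ ↲│ │
├─┐ ├─┐ │ ╵ ┌─┘ ╵ ╷ │ │ │ ╶─┘ │
│ │ │ │ │   │↓ ← ↲│↑│↓│↑│↳ → ↓│
│ │ ╵ │ ├─┬─┘ ┌───┤ ╵ │ └───╴ │
│ │   │ │ │↓ ↲│   │↑ ↲│↑ ← ← ↲│
│ └─╴ │ │ │ ┌─┘ ╷ └───┼───┬───┤
│     │ │ │↓│   │  ↱ ↓│↱ ↓│   │
├─────┘ │ │ │ ╶─┼─╴ ╷ ╵ ╷ ├─╴ │
│       │ │↓│   │↱ ↑│↳ ↑│↓│   │
│ ┌─────┘ │ └───┤ ┌─┼───┘ │ ╷ │
│ │       │↳ → ↓│↑│ │↓ ← ↲│ │ │
│ │ ╶─────┴─┬─╴ │ │ │ ┌───┤ └─┤
│ │         │↓ ↲│↑│ │↓│↱ ↓│   │
│ │ ┌─┬─╴ ┌─┘ ┌─┘ │ │ ╵ ╷ └─┐ │
│ │ │ │   │↓ ↲│  ↑│ │↳ ↑│↳ ↓│ │
│ └─┤ │ ╶─┤ ┌─┴─┐ │ ├───┴─┐ ╵ │
│   │ │   │↓│↱ ↓│↑│ │     │↳ ↓│
│ ╷ ╵ │ ╷ ╵ ╵ ╷ ╵ │ ╵ ╶─┐ └─╴ │
│ │   │ │  ↳ ↑│↳ ↑│     │    B│
└─┴───┴─┴─────┴───┴─────┴─────┘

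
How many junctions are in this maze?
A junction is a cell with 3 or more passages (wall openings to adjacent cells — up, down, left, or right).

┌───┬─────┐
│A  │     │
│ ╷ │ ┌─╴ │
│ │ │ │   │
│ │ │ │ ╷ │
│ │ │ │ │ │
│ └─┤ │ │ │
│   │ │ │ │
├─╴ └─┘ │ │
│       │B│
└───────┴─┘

Checking each cell for number of passages:

Junctions found (3+ passages):
  (1, 4): 3 passages
  (4, 1): 3 passages
Total junctions: 2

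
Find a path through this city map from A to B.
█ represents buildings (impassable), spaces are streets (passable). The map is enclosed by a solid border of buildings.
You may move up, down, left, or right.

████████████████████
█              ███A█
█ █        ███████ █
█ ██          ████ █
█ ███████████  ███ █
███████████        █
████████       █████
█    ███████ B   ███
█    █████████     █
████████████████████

Finding the shortest path from A to B:
Movement: cardinal only
Path length: 11 steps
Directions: down → down → down → down → left → left → left → left → down → down → left

Solution:

████████████████████
█              ███A█
█ █        ███████↓█
█ ██          ████↓█
█ ███████████  ███↓█
███████████   ↓←←←↲█
████████      ↓█████
█    ███████ B↲  ███
█    █████████     █
████████████████████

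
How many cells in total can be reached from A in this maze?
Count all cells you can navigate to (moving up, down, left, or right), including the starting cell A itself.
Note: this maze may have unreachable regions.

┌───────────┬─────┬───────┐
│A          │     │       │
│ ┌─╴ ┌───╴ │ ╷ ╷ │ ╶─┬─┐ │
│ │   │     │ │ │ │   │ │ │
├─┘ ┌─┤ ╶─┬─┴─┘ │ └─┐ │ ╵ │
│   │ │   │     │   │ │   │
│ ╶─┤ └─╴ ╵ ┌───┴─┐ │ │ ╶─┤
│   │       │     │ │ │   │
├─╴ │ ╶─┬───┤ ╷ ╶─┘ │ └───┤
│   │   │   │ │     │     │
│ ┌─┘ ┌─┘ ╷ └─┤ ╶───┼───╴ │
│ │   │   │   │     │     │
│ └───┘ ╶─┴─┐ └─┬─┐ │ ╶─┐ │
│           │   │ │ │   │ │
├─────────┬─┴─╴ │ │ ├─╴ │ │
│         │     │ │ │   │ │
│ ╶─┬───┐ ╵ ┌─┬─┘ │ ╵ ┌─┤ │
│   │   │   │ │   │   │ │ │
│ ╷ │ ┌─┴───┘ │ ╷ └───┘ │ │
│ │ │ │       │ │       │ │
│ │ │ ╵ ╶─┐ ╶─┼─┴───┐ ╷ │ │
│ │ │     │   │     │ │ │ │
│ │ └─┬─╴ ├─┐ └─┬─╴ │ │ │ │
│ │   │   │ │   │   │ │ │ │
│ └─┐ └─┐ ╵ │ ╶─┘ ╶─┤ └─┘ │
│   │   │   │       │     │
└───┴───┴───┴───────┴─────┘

Using BFS/flood-fill to find all reachable cells from A:
Maze size: 13 × 13 = 169 total cells
29 cell(s) are walled off and cannot be reached from A.
Reachable cells: 140

Reachable region (· marks reachable cells):

┌───────────┬─────┬───────┐
│A · · · · ·│· · ·│· · · ·│
│ ┌─╴ ┌───╴ │ ╷ ╷ │ ╶─┬─┐ │
│·│· ·│· · ·│·│·│·│· ·│·│·│
├─┘ ┌─┤ ╶─┬─┴─┘ │ └─┐ │ ╵ │
│· ·│·│· ·│· · ·│· ·│·│· ·│
│ ╶─┤ └─╴ ╵ ┌───┴─┐ │ │ ╶─┤
│· ·│· · · ·│· · ·│·│·│· ·│
├─╴ │ ╶─┬───┤ ╷ ╶─┘ │ └───┤
│· ·│· ·│· ·│·│· · ·│· · ·│
│ ┌─┘ ┌─┘ ╷ └─┤ ╶───┼───╴ │
│·│· ·│· ·│· ·│· · ·│· · ·│
│ └───┘ ╶─┴─┐ └─┬─┐ │ ╶─┐ │
│· · · · · ·│· ·│·│·│· ·│·│
├─────────┬─┴─╴ │ │ ├─╴ │ │
│· · · · ·│· · ·│·│·│· ·│·│
│ ╶─┬───┐ ╵ ┌─┬─┘ │ ╵ ┌─┤ │
│· ·│   │· ·│ │· ·│· ·│·│·│
│ ╷ │ ┌─┴───┘ │ ╷ └───┘ │ │
│·│·│ │       │·│· · · ·│·│
│ │ │ ╵ ╶─┐ ╶─┼─┴───┐ ╷ │ │
│·│·│     │   │     │·│·│·│
│ │ └─┬─╴ ├─┐ └─┬─╴ │ │ │ │
│·│· ·│   │ │   │   │·│·│·│
│ └─┐ └─┐ ╵ │ ╶─┘ ╶─┤ └─┘ │
│· ·│· ·│   │       │· · ·│
└───┴───┴───┴───────┴─────┘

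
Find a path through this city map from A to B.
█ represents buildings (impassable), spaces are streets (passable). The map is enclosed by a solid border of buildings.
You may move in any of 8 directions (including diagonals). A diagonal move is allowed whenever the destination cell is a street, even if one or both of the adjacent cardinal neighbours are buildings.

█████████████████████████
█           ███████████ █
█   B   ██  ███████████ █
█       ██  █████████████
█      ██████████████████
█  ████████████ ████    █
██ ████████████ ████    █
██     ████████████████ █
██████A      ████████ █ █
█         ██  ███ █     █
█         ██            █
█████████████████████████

Finding the shortest path from A to B:
Movement: 8-directional
Path length: 8 steps
Directions: up-left → left → left → up-left → up → up → up-right → up-right

Solution:

█████████████████████████
█           ███████████ █
█   B   ██  ███████████ █
█  ↗    ██  █████████████
█ ↗    ██████████████████
█ ↑████████████ ████    █
██↑████████████ ████    █
██ ↖←← ████████████████ █
██████A      ████████ █ █
█         ██  ███ █     █
█         ██            █
█████████████████████████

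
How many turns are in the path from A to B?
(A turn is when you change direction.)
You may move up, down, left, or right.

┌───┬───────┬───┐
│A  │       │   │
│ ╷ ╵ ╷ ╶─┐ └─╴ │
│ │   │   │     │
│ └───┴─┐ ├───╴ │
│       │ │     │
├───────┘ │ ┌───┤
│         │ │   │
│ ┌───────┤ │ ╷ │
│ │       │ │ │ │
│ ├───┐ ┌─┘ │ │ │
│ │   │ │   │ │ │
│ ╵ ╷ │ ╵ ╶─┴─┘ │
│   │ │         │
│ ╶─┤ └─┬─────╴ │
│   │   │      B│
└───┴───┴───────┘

Directions: right, down, right, up, right, right, right, down, right, right, down, left, left, down, down, down, left, down, right, right, right, down
Number of turns: 13

Solution:

┌───┬───────┬───┐
│A ↓│↱ → → ↓│   │
│ ╷ ╵ ╷ ╶─┐ └─╴ │
│ │↳ ↑│   │↳ → ↓│
│ └───┴─┐ ├───╴ │
│       │ │↓ ← ↲│
├───────┘ │ ┌───┤
│         │↓│   │
│ ┌───────┤ │ ╷ │
│ │       │↓│ │ │
│ ├───┐ ┌─┘ │ │ │
│ │   │ │↓ ↲│ │ │
│ ╵ ╷ │ ╵ ╶─┴─┘ │
│   │ │  ↳ → → ↓│
│ ╶─┤ └─┬─────╴ │
│   │   │      B│
└───┴───┴───────┘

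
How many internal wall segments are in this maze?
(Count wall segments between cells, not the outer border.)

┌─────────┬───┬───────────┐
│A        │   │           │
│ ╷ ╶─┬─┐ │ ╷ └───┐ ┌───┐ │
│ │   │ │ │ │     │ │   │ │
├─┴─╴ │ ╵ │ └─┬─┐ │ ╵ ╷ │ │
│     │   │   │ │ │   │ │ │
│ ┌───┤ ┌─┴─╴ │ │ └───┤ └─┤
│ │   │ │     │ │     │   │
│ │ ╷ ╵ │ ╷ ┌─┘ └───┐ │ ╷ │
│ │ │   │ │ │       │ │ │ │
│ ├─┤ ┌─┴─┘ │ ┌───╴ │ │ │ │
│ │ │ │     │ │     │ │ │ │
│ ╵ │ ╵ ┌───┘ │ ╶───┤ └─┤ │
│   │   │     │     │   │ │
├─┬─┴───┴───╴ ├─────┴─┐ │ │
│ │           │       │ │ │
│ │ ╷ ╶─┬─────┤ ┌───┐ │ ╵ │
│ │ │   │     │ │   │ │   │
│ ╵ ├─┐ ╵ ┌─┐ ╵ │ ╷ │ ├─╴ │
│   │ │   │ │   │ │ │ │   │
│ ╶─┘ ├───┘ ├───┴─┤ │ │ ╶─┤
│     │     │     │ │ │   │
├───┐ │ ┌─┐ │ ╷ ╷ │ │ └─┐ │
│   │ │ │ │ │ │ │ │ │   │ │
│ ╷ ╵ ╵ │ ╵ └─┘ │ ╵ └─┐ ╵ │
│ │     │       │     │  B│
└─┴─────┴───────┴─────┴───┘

Counting internal wall segments:
Total internal walls: 144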